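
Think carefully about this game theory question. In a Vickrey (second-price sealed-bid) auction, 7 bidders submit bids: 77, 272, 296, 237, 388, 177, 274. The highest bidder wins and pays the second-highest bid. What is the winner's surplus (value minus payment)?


Step 1: Sort bids in descending order: 388, 296, 274, 272, 237, 177, 77
Step 2: The winning bid is the highest: 388
Step 3: The payment equals the second-highest bid: 296
Step 4: Surplus = winner's bid - payment = 388 - 296 = 92

92


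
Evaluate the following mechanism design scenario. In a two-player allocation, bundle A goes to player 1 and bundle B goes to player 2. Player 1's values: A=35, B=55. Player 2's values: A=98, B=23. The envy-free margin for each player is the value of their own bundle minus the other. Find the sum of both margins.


Step 1: Player 1's margin = v1(A) - v1(B) = 35 - 55 = -20
Step 2: Player 2's margin = v2(B) - v2(A) = 23 - 98 = -75
Step 3: Total margin = -20 + -75 = -95

-95


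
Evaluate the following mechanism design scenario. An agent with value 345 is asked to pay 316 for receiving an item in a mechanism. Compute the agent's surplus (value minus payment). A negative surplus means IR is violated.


Step 1: Surplus = value - payment = 345 - 316 = 29
Step 2: IR is satisfied (surplus >= 0)

29


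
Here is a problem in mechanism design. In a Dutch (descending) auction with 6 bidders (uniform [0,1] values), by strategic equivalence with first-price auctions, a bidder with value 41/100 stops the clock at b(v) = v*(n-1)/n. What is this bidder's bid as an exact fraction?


Step 1: Dutch auctions are strategically equivalent to first-price auctions
Step 2: The equilibrium bid is b(v) = v*(n-1)/n
Step 3: b = 41/100 * 5/6
Step 4: b = 41/120

41/120


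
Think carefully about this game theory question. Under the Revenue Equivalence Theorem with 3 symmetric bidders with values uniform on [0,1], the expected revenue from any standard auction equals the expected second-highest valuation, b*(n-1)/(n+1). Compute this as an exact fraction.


Step 1: By Revenue Equivalence, expected revenue = b*(n-1)/(n+1)
Step 2: Substituting n = 3, b = 1
Step 3: Revenue = 1*(3-1)/(3+1) = 1*2/4
Step 4: Revenue = 2/4 = 1/2

1/2


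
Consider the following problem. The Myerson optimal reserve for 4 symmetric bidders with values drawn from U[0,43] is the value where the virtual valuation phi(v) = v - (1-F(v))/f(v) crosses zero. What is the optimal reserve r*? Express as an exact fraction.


Step 1: For U[0,43], F(v) = v/43 and f(v) = 1/43
Step 2: phi(v) = v - (1 - v/43)/(1/43) = v - (43 - v) = 2v - 43
Step 3: Set phi(r*) = 0: 2r* - 43 = 0
Step 4: r* = 43/2 (the number of bidders n = 4 does not enter)

43/2


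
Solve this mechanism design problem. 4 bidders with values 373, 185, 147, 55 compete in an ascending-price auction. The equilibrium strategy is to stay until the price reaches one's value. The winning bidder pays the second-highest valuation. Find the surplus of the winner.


Step 1: Identify the highest value: 373
Step 2: Identify the second-highest value: 185
Step 3: The final price = second-highest value = 185
Step 4: Surplus = 373 - 185 = 188

188


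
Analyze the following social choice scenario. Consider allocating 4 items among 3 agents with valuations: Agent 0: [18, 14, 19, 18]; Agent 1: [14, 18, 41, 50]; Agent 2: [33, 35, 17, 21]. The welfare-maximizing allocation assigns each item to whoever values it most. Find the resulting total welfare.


Step 1: For each item, find the maximum value among all agents.
Step 2: Item 0 -> Agent 2 (value 33)
Step 3: Item 1 -> Agent 2 (value 35)
Step 4: Item 2 -> Agent 1 (value 41)
Step 5: Item 3 -> Agent 1 (value 50)
Step 6: Total welfare = 33 + 35 + 41 + 50 = 159

159


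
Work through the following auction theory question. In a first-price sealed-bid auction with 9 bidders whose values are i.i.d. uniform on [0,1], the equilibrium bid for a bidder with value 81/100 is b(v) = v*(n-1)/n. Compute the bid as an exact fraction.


Step 1: The symmetric BNE bidding function is b(v) = v * (n-1) / n
Step 2: Substitute v = 81/100 and n = 9
Step 3: b = 81/100 * 8/9
Step 4: b = 18/25

18/25


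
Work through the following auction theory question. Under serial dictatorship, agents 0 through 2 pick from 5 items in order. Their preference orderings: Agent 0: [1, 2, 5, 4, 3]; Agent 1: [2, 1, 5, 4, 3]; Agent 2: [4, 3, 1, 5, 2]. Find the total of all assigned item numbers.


Step 1: Agent 0 picks item 1
Step 2: Agent 1 picks item 2
Step 3: Agent 2 picks item 4
Step 4: Sum = 1 + 2 + 4 = 7

7


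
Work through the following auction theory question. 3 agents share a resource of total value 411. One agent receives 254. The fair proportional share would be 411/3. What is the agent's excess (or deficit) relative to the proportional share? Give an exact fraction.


Step 1: Proportional share = 411/3 = 137
Step 2: Agent's actual allocation = 254
Step 3: Excess = 254 - 137 = 117

117


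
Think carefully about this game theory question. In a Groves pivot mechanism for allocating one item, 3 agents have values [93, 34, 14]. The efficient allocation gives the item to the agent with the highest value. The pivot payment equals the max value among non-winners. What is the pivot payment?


Step 1: The efficient winner is agent 0 with value 93
Step 2: Other agents' values: [34, 14]
Step 3: Pivot payment = max(others) = 34
Step 4: The winner pays 34

34


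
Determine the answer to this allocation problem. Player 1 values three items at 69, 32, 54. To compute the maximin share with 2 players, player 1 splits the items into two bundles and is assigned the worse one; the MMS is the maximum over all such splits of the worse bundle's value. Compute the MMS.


Step 1: Item values = 69, 32, 54
Step 2: Enumerate all 2-bundle partitions and take the smaller bundle:
  Partition 1: {69} vs {32,54} -> bundles 69, 86; min = 69
  Partition 2: {32} vs {69,54} -> bundles 32, 123; min = 32
  Partition 3: {54} vs {69,32} -> bundles 54, 101; min = 54
Step 3: MMS = max(69, 32, 54) = 69

69


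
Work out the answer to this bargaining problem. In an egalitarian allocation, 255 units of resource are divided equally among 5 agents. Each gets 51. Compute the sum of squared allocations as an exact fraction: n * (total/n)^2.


Step 1: Each agent's share = 255/5 = 51
Step 2: Square of each share = (51)^2 = 2601
Step 3: Sum of squares = 5 * 2601 = 13005

13005


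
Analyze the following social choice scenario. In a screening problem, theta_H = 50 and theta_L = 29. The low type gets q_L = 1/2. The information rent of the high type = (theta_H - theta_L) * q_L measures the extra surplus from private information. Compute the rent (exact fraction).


Step 1: theta_H - theta_L = 50 - 29 = 21
Step 2: Information rent = (theta_H - theta_L) * q_L
Step 3: = 21 * 1/2
Step 4: = 21/2

21/2


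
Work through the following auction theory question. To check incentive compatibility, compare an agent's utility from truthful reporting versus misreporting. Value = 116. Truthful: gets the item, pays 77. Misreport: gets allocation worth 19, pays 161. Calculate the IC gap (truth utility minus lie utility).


Step 1: U(truth) = value - payment = 116 - 77 = 39
Step 2: U(lie) = allocation - payment = 19 - 161 = -142
Step 3: IC gap = 39 - (-142) = 181

181


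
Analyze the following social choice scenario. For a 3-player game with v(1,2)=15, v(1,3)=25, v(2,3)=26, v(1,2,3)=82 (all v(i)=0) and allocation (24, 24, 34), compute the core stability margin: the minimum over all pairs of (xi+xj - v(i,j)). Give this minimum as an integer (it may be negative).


Step 1: Slack for coalition (1,2): x1+x2 - v12 = 48 - 15 = 33
Step 2: Slack for coalition (1,3): x1+x3 - v13 = 58 - 25 = 33
Step 3: Slack for coalition (2,3): x2+x3 - v23 = 58 - 26 = 32
Step 4: Minimum slack = min(33, 33, 32) = 32, attained by (2,3); no pair can gain by deviating, so the allocation is in the core

32


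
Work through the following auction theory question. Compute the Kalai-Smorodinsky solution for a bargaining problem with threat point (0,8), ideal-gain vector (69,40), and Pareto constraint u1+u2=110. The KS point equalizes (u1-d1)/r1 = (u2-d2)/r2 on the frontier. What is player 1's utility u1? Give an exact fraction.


Step 1: At the KS point, (u1-d1)/r1 = (u2-d2)/r2 = t and u1+u2 = 110
Step 2: u1 = d1 + r1*t and u2 = d2 + r2*t, so (d1 + r1*t) + (d2 + r2*t) = 110
Step 3: t = (110 - 0 - 8)/(69 + 40) = 102/109
Step 4: u1 = d1 + r1*t = 0 + 69 * 102/109 = 7038/109
Step 5: (Check: u2 = d2 + r2*t = 4952/109; u1+u2 = 7038/109 + 4952/109 = 110, on the frontier.)

7038/109


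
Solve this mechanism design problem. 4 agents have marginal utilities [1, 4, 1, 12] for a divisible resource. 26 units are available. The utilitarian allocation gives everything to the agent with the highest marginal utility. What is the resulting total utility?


Step 1: The marginal utilities are [1, 4, 1, 12]
Step 2: The highest marginal utility is 12
Step 3: All 26 units go to that agent
Step 4: Total utility = 12 * 26 = 312

312


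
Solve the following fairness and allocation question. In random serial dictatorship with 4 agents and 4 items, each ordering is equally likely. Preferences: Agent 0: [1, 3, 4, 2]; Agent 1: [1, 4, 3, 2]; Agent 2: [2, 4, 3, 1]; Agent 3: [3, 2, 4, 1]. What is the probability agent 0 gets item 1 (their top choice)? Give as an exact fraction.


Step 1: Agent 0 wants item 1
Step 2: There are 24 possible orderings of agents
Step 3: In 12 orderings, agent 0 gets item 1
Step 4: Probability = 12/24 = 1/2

1/2


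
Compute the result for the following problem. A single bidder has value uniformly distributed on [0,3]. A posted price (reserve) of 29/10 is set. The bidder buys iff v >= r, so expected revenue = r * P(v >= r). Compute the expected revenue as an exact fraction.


Step 1: Posted price r = 29/10, value support [0,3]
Step 2: P(v >= r) = (3 - 29/10)/3 = 1/30
Step 3: Expected revenue = r * P(v >= r) = 29/10 * 1/30
Step 4: Revenue = 29/300

29/300


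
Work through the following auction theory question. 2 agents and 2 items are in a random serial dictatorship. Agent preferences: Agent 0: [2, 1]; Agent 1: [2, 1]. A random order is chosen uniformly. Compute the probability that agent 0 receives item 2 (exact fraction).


Step 1: Agent 0 wants item 2
Step 2: There are 2 possible orderings of agents
Step 3: In 1 orderings, agent 0 gets item 2
Step 4: Probability = 1/2

1/2


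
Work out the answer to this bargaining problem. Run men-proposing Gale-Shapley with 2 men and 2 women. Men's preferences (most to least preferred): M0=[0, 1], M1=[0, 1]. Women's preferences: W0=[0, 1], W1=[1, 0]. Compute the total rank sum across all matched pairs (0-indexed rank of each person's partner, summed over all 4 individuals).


Step 1: Run Gale-Shapley (men propose, women hold best offer):
  M0 proposes to W0; she accepts
  M1 proposes to W0; rejected
  M1 proposes to W1; she accepts
Step 2: Final matching: W0-M0, W1-M1
Step 3: 0-indexed ranks (man's rank of his match, then woman's): 0 + 0 + 1 + 0
Step 4: Total rank sum = 1

1


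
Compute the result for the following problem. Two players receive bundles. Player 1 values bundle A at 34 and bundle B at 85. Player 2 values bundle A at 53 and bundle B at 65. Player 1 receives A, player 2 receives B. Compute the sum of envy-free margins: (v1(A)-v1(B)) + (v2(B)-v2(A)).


Step 1: Player 1's margin = v1(A) - v1(B) = 34 - 85 = -51
Step 2: Player 2's margin = v2(B) - v2(A) = 65 - 53 = 12
Step 3: Total margin = -51 + 12 = -39

-39


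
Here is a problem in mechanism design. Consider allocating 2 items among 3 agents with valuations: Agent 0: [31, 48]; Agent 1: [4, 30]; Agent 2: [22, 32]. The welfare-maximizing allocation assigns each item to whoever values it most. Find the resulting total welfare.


Step 1: For each item, find the maximum value among all agents.
Step 2: Item 0 -> Agent 0 (value 31)
Step 3: Item 1 -> Agent 0 (value 48)
Step 4: Total welfare = 31 + 48 = 79

79


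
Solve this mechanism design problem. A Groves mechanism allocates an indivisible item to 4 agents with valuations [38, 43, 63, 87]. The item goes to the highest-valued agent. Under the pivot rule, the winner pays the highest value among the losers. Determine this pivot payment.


Step 1: The efficient winner is agent 3 with value 87
Step 2: Other agents' values: [38, 43, 63]
Step 3: Pivot payment = max(others) = 63
Step 4: The winner pays 63

63


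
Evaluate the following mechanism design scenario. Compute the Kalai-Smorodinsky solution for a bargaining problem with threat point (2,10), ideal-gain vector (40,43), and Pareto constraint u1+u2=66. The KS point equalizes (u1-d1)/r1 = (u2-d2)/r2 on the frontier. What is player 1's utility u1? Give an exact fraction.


Step 1: At the KS point, (u1-d1)/r1 = (u2-d2)/r2 = t and u1+u2 = 66
Step 2: u1 = d1 + r1*t and u2 = d2 + r2*t, so (d1 + r1*t) + (d2 + r2*t) = 66
Step 3: t = (66 - 2 - 10)/(40 + 43) = 54/83
Step 4: u1 = d1 + r1*t = 2 + 40 * 54/83 = 2326/83
Step 5: (Check: u2 = d2 + r2*t = 3152/83; u1+u2 = 2326/83 + 3152/83 = 66, on the frontier.)

2326/83


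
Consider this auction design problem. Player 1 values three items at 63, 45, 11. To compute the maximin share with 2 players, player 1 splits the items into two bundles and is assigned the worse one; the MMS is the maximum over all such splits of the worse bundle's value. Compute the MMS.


Step 1: Item values = 63, 45, 11
Step 2: Enumerate all 2-bundle partitions and take the smaller bundle:
  Partition 1: {63} vs {45,11} -> bundles 63, 56; min = 56
  Partition 2: {45} vs {63,11} -> bundles 45, 74; min = 45
  Partition 3: {11} vs {63,45} -> bundles 11, 108; min = 11
Step 3: MMS = max(56, 45, 11) = 56

56


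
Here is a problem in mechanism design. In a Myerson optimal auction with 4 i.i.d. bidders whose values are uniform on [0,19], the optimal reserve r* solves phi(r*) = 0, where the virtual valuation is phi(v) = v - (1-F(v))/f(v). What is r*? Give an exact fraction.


Step 1: For U[0,19], F(v) = v/19 and f(v) = 1/19
Step 2: phi(v) = v - (1 - v/19)/(1/19) = v - (19 - v) = 2v - 19
Step 3: Set phi(r*) = 0: 2r* - 19 = 0
Step 4: r* = 19/2 (the number of bidders n = 4 does not enter)

19/2


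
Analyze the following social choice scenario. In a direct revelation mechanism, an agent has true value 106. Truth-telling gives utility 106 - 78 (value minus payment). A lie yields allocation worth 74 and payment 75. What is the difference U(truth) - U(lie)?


Step 1: U(truth) = value - payment = 106 - 78 = 28
Step 2: U(lie) = allocation - payment = 74 - 75 = -1
Step 3: IC gap = 28 - (-1) = 29

29


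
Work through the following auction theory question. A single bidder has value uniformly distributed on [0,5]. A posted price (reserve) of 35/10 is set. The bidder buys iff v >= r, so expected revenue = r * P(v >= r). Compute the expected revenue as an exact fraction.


Step 1: Posted price r = 7/2, value support [0,5]
Step 2: P(v >= r) = (5 - 7/2)/5 = 3/10
Step 3: Expected revenue = r * P(v >= r) = 7/2 * 3/10
Step 4: Revenue = 21/20

21/20


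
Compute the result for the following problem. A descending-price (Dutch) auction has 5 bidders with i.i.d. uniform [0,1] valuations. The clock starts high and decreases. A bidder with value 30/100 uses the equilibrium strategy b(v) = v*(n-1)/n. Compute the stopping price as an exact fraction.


Step 1: Dutch auctions are strategically equivalent to first-price auctions
Step 2: The equilibrium bid is b(v) = v*(n-1)/n
Step 3: b = 3/10 * 4/5
Step 4: b = 6/25

6/25


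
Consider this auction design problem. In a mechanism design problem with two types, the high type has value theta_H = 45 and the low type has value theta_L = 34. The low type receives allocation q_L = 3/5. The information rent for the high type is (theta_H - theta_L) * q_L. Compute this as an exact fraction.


Step 1: theta_H - theta_L = 45 - 34 = 11
Step 2: Information rent = (theta_H - theta_L) * q_L
Step 3: = 11 * 3/5
Step 4: = 33/5

33/5


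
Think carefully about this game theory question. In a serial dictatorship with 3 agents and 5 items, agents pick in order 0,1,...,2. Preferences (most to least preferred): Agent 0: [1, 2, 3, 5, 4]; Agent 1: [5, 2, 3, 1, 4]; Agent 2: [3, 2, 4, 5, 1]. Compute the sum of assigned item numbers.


Step 1: Agent 0 picks item 1
Step 2: Agent 1 picks item 5
Step 3: Agent 2 picks item 3
Step 4: Sum = 1 + 5 + 3 = 9

9


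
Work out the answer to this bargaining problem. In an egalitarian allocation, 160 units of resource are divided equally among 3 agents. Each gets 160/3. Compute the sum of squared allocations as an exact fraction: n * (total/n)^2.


Step 1: Each agent's share = 160/3
Step 2: Square of each share = (160/3)^2 = 25600/9
Step 3: Sum of squares = 3 * 25600/9 = 25600/3

25600/3


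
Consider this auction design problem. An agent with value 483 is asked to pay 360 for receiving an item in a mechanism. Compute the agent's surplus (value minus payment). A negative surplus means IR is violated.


Step 1: Surplus = value - payment = 483 - 360 = 123
Step 2: IR is satisfied (surplus >= 0)

123


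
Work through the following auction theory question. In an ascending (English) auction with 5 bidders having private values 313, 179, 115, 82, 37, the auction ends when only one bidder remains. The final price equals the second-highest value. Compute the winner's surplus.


Step 1: Identify the highest value: 313
Step 2: Identify the second-highest value: 179
Step 3: The final price = second-highest value = 179
Step 4: Surplus = 313 - 179 = 134

134


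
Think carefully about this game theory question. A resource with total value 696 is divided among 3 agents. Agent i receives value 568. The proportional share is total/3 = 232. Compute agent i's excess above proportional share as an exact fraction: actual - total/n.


Step 1: Proportional share = 696/3 = 232
Step 2: Agent's actual allocation = 568
Step 3: Excess = 568 - 232 = 336

336


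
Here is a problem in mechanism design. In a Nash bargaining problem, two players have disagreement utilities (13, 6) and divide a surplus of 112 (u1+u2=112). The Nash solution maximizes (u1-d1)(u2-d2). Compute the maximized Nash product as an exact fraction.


Step 1: The Nash solution splits surplus symmetrically above the disagreement point
Step 2: u1 = (total + d1 - d2)/2 = (112 + 13 - 6)/2 = 119/2
Step 3: u2 = (total - d1 + d2)/2 = (112 - 13 + 6)/2 = 105/2
Step 4: Nash product = (119/2 - 13) * (105/2 - 6)
Step 5: = 93/2 * 93/2 = 8649/4

8649/4


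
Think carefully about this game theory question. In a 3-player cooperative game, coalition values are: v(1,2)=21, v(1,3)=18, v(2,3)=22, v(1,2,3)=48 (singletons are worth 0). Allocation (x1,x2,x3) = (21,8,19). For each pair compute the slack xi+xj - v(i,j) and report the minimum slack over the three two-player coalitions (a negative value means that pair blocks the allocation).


Step 1: Slack for coalition (1,2): x1+x2 - v12 = 29 - 21 = 8
Step 2: Slack for coalition (1,3): x1+x3 - v13 = 40 - 18 = 22
Step 3: Slack for coalition (2,3): x2+x3 - v23 = 27 - 22 = 5
Step 4: Minimum slack = min(8, 22, 5) = 5, attained by (2,3); no pair can gain by deviating, so the allocation is in the core

5


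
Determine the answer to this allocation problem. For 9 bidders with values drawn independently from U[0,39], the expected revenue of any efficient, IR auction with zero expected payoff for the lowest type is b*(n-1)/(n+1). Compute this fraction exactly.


Step 1: By Revenue Equivalence, expected revenue = b*(n-1)/(n+1)
Step 2: Substituting n = 9, b = 39
Step 3: Revenue = 39*(9-1)/(9+1) = 39*8/10
Step 4: Revenue = 312/10 = 156/5

156/5


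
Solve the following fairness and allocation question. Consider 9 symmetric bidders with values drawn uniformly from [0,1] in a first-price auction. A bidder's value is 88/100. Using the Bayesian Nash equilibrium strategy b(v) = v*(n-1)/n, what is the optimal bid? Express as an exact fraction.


Step 1: The symmetric BNE bidding function is b(v) = v * (n-1) / n
Step 2: Substitute v = 22/25 and n = 9
Step 3: b = 22/25 * 8/9
Step 4: b = 176/225

176/225


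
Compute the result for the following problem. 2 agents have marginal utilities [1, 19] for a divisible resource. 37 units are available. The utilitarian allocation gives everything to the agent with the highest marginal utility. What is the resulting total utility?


Step 1: The marginal utilities are [1, 19]
Step 2: The highest marginal utility is 19
Step 3: All 37 units go to that agent
Step 4: Total utility = 19 * 37 = 703

703


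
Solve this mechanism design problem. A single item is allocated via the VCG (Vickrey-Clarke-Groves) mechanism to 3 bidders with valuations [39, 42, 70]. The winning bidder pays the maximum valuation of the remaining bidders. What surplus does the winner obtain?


Step 1: The winner is the agent with the highest value: agent 2 with value 70
Step 2: Values of other agents: [39, 42]
Step 3: VCG payment = max of others' values = 42
Step 4: Surplus = 70 - 42 = 28

28


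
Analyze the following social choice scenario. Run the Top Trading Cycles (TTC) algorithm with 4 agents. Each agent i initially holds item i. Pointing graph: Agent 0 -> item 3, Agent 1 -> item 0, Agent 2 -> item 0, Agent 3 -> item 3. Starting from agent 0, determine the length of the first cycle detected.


Step 1: Trace the pointer graph from agent 0: 0 -> 3 -> 3
Step 2: A cycle is detected when we revisit agent 3
Step 3: The cycle is: 3 -> 3
Step 4: Cycle length = 1

1


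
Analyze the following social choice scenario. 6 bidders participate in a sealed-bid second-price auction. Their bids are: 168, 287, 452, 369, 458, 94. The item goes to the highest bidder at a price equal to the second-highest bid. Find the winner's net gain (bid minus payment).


Step 1: Sort bids in descending order: 458, 452, 369, 287, 168, 94
Step 2: The winning bid is the highest: 458
Step 3: The payment equals the second-highest bid: 452
Step 4: Surplus = winner's bid - payment = 458 - 452 = 6

6


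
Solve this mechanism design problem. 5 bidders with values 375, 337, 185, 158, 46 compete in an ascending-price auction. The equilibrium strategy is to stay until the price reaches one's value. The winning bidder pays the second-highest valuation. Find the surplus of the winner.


Step 1: Identify the highest value: 375
Step 2: Identify the second-highest value: 337
Step 3: The final price = second-highest value = 337
Step 4: Surplus = 375 - 337 = 38

38


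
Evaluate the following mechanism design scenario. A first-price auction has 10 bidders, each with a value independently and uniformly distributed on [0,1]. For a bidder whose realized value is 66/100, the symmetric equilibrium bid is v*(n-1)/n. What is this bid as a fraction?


Step 1: The symmetric BNE bidding function is b(v) = v * (n-1) / n
Step 2: Substitute v = 33/50 and n = 10
Step 3: b = 33/50 * 9/10
Step 4: b = 297/500

297/500


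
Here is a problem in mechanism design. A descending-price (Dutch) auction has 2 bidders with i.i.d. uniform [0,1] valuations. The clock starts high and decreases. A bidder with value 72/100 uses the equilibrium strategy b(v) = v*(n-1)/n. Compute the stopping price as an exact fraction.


Step 1: Dutch auctions are strategically equivalent to first-price auctions
Step 2: The equilibrium bid is b(v) = v*(n-1)/n
Step 3: b = 18/25 * 1/2
Step 4: b = 9/25

9/25


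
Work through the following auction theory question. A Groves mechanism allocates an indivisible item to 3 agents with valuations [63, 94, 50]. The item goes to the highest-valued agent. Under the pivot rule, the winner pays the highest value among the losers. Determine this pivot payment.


Step 1: The efficient winner is agent 1 with value 94
Step 2: Other agents' values: [63, 50]
Step 3: Pivot payment = max(others) = 63
Step 4: The winner pays 63

63


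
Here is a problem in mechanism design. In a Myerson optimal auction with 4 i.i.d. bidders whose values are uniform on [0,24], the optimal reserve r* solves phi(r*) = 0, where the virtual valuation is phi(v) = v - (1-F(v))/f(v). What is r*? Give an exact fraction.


Step 1: For U[0,24], F(v) = v/24 and f(v) = 1/24
Step 2: phi(v) = v - (1 - v/24)/(1/24) = v - (24 - v) = 2v - 24
Step 3: Set phi(r*) = 0: 2r* - 24 = 0
Step 4: r* = 24/2 = 12 (the number of bidders n = 4 does not enter)

12


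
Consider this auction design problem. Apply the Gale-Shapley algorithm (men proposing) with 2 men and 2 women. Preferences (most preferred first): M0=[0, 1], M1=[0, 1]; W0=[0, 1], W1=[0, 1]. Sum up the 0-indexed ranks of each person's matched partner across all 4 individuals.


Step 1: Run Gale-Shapley (men propose, women hold best offer):
  M0 proposes to W0; she accepts
  M1 proposes to W0; rejected
  M1 proposes to W1; she accepts
Step 2: Final matching: W0-M0, W1-M1
Step 3: 0-indexed ranks (man's rank of his match, then woman's): 0 + 0 + 1 + 1
Step 4: Total rank sum = 2

2


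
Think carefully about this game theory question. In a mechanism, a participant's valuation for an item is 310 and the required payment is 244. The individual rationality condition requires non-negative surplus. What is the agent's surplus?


Step 1: Surplus = value - payment = 310 - 244 = 66
Step 2: IR is satisfied (surplus >= 0)

66


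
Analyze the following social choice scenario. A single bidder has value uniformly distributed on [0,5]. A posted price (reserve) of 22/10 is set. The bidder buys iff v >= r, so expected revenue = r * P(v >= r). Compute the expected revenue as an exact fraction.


Step 1: Posted price r = 11/5, value support [0,5]
Step 2: P(v >= r) = (5 - 11/5)/5 = 14/25
Step 3: Expected revenue = r * P(v >= r) = 11/5 * 14/25
Step 4: Revenue = 154/125

154/125


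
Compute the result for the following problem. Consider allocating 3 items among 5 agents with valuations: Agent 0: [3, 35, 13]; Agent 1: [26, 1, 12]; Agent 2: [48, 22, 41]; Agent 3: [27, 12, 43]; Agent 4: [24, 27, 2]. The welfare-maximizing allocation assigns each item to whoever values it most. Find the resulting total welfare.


Step 1: For each item, find the maximum value among all agents.
Step 2: Item 0 -> Agent 2 (value 48)
Step 3: Item 1 -> Agent 0 (value 35)
Step 4: Item 2 -> Agent 3 (value 43)
Step 5: Total welfare = 48 + 35 + 43 = 126

126


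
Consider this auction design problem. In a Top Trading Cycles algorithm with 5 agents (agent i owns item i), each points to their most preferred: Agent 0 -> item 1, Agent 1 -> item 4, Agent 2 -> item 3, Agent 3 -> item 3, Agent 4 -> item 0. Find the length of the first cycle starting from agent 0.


Step 1: Trace the pointer graph from agent 0: 0 -> 1 -> 4 -> 0
Step 2: A cycle is detected when we revisit agent 0
Step 3: The cycle is: 0 -> 1 -> 4 -> 0
Step 4: Cycle length = 3

3


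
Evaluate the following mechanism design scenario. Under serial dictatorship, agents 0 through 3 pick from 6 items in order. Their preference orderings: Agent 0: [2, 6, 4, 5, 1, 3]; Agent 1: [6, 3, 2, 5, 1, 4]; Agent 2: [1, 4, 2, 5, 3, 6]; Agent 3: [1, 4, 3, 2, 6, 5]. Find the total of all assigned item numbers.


Step 1: Agent 0 picks item 2
Step 2: Agent 1 picks item 6
Step 3: Agent 2 picks item 1
Step 4: Agent 3 picks item 4
Step 5: Sum = 2 + 6 + 1 + 4 = 13

13


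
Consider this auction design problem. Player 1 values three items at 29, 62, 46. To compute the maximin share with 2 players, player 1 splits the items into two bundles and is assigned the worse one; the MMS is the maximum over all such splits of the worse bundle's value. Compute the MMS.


Step 1: Item values = 29, 62, 46
Step 2: Enumerate all 2-bundle partitions and take the smaller bundle:
  Partition 1: {29} vs {62,46} -> bundles 29, 108; min = 29
  Partition 2: {62} vs {29,46} -> bundles 62, 75; min = 62
  Partition 3: {46} vs {29,62} -> bundles 46, 91; min = 46
Step 3: MMS = max(29, 62, 46) = 62

62


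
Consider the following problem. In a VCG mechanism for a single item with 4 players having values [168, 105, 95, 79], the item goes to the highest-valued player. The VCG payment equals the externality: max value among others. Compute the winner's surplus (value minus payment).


Step 1: The winner is the agent with the highest value: agent 0 with value 168
Step 2: Values of other agents: [105, 95, 79]
Step 3: VCG payment = max of others' values = 105
Step 4: Surplus = 168 - 105 = 63

63


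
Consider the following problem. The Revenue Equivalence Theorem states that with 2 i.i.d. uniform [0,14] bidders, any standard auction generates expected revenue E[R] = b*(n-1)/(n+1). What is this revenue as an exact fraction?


Step 1: By Revenue Equivalence, expected revenue = b*(n-1)/(n+1)
Step 2: Substituting n = 2, b = 14
Step 3: Revenue = 14*(2-1)/(2+1) = 14*1/3
Step 4: Revenue = 14/3

14/3


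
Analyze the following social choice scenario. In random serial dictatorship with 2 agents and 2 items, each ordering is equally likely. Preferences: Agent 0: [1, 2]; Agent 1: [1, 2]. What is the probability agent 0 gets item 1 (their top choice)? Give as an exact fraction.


Step 1: Agent 0 wants item 1
Step 2: There are 2 possible orderings of agents
Step 3: In 1 orderings, agent 0 gets item 1
Step 4: Probability = 1/2

1/2


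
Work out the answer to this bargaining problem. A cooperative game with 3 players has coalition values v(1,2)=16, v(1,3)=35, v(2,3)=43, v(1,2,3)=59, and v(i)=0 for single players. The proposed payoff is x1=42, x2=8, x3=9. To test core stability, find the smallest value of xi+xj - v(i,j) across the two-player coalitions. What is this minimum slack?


Step 1: Slack for coalition (1,2): x1+x2 - v12 = 50 - 16 = 34
Step 2: Slack for coalition (1,3): x1+x3 - v13 = 51 - 35 = 16
Step 3: Slack for coalition (2,3): x2+x3 - v23 = 17 - 43 = -26
Step 4: Minimum slack = min(34, 16, -26) = -26, attained by (2,3); coalition (2,3) can block (slack < 0), so the allocation is not in the core

-26


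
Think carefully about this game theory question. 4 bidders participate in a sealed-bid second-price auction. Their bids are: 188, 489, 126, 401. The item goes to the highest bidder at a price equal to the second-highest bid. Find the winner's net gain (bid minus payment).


Step 1: Sort bids in descending order: 489, 401, 188, 126
Step 2: The winning bid is the highest: 489
Step 3: The payment equals the second-highest bid: 401
Step 4: Surplus = winner's bid - payment = 489 - 401 = 88

88


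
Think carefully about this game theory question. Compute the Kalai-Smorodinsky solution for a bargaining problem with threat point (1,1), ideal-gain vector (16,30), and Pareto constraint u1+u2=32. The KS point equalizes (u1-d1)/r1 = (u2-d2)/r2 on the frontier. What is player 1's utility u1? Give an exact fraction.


Step 1: At the KS point, (u1-d1)/r1 = (u2-d2)/r2 = t and u1+u2 = 32
Step 2: u1 = d1 + r1*t and u2 = d2 + r2*t, so (d1 + r1*t) + (d2 + r2*t) = 32
Step 3: t = (32 - 1 - 1)/(16 + 30) = 30/46 = 15/23
Step 4: u1 = d1 + r1*t = 1 + 16 * 15/23 = 263/23
Step 5: (Check: u2 = d2 + r2*t = 473/23; u1+u2 = 263/23 + 473/23 = 32, on the frontier.)

263/23


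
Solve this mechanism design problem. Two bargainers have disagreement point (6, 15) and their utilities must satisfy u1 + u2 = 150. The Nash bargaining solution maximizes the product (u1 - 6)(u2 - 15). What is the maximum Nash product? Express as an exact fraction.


Step 1: The Nash solution splits surplus symmetrically above the disagreement point
Step 2: u1 = (total + d1 - d2)/2 = (150 + 6 - 15)/2 = 141/2
Step 3: u2 = (total - d1 + d2)/2 = (150 - 6 + 15)/2 = 159/2
Step 4: Nash product = (141/2 - 6) * (159/2 - 15)
Step 5: = 129/2 * 129/2 = 16641/4

16641/4


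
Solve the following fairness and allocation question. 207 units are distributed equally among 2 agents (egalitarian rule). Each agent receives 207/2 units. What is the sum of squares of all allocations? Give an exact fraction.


Step 1: Each agent's share = 207/2
Step 2: Square of each share = (207/2)^2 = 42849/4
Step 3: Sum of squares = 2 * 42849/4 = 42849/2

42849/2


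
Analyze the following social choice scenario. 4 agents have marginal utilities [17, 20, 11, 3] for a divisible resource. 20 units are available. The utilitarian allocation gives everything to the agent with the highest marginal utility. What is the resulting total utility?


Step 1: The marginal utilities are [17, 20, 11, 3]
Step 2: The highest marginal utility is 20
Step 3: All 20 units go to that agent
Step 4: Total utility = 20 * 20 = 400

400


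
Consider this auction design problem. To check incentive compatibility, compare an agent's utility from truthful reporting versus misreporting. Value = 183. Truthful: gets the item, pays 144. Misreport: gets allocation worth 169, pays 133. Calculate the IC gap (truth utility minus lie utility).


Step 1: U(truth) = value - payment = 183 - 144 = 39
Step 2: U(lie) = allocation - payment = 169 - 133 = 36
Step 3: IC gap = 39 - 36 = 3

3


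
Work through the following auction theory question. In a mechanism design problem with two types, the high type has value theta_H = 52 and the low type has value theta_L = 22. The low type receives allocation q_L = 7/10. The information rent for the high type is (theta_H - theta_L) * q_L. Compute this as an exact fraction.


Step 1: theta_H - theta_L = 52 - 22 = 30
Step 2: Information rent = (theta_H - theta_L) * q_L
Step 3: = 30 * 7/10
Step 4: = 21

21


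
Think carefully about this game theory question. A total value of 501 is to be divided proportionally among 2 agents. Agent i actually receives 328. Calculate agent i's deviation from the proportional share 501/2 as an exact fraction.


Step 1: Proportional share = 501/2
Step 2: Agent's actual allocation = 328
Step 3: Excess = 328 - 501/2 = 155/2

155/2


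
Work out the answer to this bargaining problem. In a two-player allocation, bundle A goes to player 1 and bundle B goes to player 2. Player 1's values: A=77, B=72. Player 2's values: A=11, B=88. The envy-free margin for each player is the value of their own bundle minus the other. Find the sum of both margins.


Step 1: Player 1's margin = v1(A) - v1(B) = 77 - 72 = 5
Step 2: Player 2's margin = v2(B) - v2(A) = 88 - 11 = 77
Step 3: Total margin = 5 + 77 = 82

82


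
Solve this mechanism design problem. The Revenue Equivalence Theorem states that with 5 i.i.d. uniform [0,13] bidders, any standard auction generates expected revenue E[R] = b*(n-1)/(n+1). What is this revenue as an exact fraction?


Step 1: By Revenue Equivalence, expected revenue = b*(n-1)/(n+1)
Step 2: Substituting n = 5, b = 13
Step 3: Revenue = 13*(5-1)/(5+1) = 13*4/6
Step 4: Revenue = 52/6 = 26/3

26/3


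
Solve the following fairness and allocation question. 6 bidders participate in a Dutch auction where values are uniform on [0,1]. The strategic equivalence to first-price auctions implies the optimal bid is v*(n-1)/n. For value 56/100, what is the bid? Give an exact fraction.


Step 1: Dutch auctions are strategically equivalent to first-price auctions
Step 2: The equilibrium bid is b(v) = v*(n-1)/n
Step 3: b = 14/25 * 5/6
Step 4: b = 7/15

7/15


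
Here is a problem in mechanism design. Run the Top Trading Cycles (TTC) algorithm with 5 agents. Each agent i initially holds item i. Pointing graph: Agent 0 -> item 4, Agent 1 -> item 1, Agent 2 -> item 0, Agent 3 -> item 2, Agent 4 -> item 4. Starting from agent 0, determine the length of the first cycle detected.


Step 1: Trace the pointer graph from agent 0: 0 -> 4 -> 4
Step 2: A cycle is detected when we revisit agent 4
Step 3: The cycle is: 4 -> 4
Step 4: Cycle length = 1

1


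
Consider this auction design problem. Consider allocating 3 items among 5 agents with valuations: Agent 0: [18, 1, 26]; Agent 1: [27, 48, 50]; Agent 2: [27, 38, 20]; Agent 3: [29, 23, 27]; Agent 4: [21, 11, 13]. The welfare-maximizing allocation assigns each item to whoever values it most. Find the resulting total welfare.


Step 1: For each item, find the maximum value among all agents.
Step 2: Item 0 -> Agent 3 (value 29)
Step 3: Item 1 -> Agent 1 (value 48)
Step 4: Item 2 -> Agent 1 (value 50)
Step 5: Total welfare = 29 + 48 + 50 = 127

127


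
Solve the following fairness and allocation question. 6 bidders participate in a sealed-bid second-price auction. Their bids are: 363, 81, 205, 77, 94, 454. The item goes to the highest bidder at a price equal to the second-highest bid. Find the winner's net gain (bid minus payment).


Step 1: Sort bids in descending order: 454, 363, 205, 94, 81, 77
Step 2: The winning bid is the highest: 454
Step 3: The payment equals the second-highest bid: 363
Step 4: Surplus = winner's bid - payment = 454 - 363 = 91

91


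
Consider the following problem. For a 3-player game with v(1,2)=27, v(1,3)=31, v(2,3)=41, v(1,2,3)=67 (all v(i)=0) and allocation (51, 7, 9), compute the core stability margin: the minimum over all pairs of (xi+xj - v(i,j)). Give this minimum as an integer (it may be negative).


Step 1: Slack for coalition (1,2): x1+x2 - v12 = 58 - 27 = 31
Step 2: Slack for coalition (1,3): x1+x3 - v13 = 60 - 31 = 29
Step 3: Slack for coalition (2,3): x2+x3 - v23 = 16 - 41 = -25
Step 4: Minimum slack = min(31, 29, -25) = -25, attained by (2,3); coalition (2,3) can block (slack < 0), so the allocation is not in the core

-25


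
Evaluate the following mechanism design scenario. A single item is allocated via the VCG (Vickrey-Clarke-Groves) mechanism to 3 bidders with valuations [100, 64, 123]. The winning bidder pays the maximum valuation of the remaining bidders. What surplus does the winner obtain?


Step 1: The winner is the agent with the highest value: agent 2 with value 123
Step 2: Values of other agents: [100, 64]
Step 3: VCG payment = max of others' values = 100
Step 4: Surplus = 123 - 100 = 23

23


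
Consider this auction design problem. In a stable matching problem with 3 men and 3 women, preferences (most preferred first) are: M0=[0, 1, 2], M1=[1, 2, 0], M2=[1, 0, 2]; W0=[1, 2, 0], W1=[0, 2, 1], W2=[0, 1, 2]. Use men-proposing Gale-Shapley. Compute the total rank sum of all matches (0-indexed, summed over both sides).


Step 1: Run Gale-Shapley (men propose, women hold best offer):
  M0 proposes to W0; she accepts
  M1 proposes to W1; she accepts
  M2 proposes to W1; she switches from M1
  M1 proposes to W2; she accepts
Step 2: Final matching: W0-M0, W1-M2, W2-M1
Step 3: 0-indexed ranks (man's rank of his match, then woman's): 0 + 2 + 0 + 1 + 1 + 1
Step 4: Total rank sum = 5

5


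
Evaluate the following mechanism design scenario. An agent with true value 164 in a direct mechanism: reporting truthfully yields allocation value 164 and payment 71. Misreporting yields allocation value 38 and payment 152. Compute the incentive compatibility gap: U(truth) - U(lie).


Step 1: U(truth) = value - payment = 164 - 71 = 93
Step 2: U(lie) = allocation - payment = 38 - 152 = -114
Step 3: IC gap = 93 - (-114) = 207

207


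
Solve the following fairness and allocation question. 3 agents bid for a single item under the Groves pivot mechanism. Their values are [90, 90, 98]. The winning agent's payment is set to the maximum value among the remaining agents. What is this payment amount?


Step 1: The efficient winner is agent 2 with value 98
Step 2: Other agents' values: [90, 90]
Step 3: Pivot payment = max(others) = 90
Step 4: The winner pays 90

90


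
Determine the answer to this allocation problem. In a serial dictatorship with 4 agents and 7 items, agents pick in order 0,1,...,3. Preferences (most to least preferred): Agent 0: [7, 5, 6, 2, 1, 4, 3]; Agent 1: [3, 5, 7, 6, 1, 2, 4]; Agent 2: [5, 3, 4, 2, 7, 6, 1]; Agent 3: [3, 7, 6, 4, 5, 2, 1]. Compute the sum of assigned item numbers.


Step 1: Agent 0 picks item 7
Step 2: Agent 1 picks item 3
Step 3: Agent 2 picks item 5
Step 4: Agent 3 picks item 6
Step 5: Sum = 7 + 3 + 5 + 6 = 21

21


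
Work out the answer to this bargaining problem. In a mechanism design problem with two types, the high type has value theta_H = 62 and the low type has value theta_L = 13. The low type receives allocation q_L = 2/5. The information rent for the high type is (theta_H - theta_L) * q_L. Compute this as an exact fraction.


Step 1: theta_H - theta_L = 62 - 13 = 49
Step 2: Information rent = (theta_H - theta_L) * q_L
Step 3: = 49 * 2/5
Step 4: = 98/5

98/5
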